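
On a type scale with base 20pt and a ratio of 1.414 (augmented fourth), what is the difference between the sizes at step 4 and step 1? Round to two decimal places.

Step 1: 20.0 × 1.414 = 28.2800pt
Step 4: 20.0 × 1.414⁴ = 79.9517pt
Difference: 79.9517 − 28.2800 = 51.6717pt

51.67pt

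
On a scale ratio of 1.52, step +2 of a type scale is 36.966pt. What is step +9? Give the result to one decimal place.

36.966 × 1.52⁷ = 36.966 × 18.74585 ≈ 692.959

693.0pt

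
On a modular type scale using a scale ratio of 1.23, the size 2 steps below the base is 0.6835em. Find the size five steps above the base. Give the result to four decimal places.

2.9112em

Moving from step -2 to step +5 is 7 steps up, so multiply by r⁷.
0.6835 × 1.23⁷ = 0.6835 × 4.25928 ≈ 2.9112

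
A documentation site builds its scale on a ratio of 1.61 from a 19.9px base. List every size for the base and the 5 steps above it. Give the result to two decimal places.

19.90px, 32.04px, 51.58px, 83.05px, 133.71px, 215.27px

Step 0: 19.9px
Step 1: 19.9 × 1.61 = 32.04
Step 2: 19.9 × 1.61² = 51.58
Step 3: 19.9 × 1.61³ = 83.05
Step 4: 19.9 × 1.61⁴ = 133.71
Step 5: 19.9 × 1.61⁵ = 215.27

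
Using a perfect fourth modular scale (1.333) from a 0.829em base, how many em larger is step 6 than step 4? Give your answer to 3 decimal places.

2.033em

Step 4: 0.829 × 1.333⁴ = 2.61743em
Step 6: 0.829 × 1.333⁶ = 4.65088em
Difference: 4.65088 − 2.61743 = 2.03345em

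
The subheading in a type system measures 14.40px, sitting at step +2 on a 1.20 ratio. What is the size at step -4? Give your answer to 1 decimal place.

14.40 ÷ 1.20⁶ = 14.40 ÷ 2.98598 ≈ 4.823

4.8px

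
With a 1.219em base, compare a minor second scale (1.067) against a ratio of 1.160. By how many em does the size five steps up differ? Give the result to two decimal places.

0.87em

Minor second: 1.219 × 1.067⁵ = 1.6859em
At 1.160: 1.219 × 1.160⁵ = 2.5603em
Difference: 2.5603 − 1.6859 = 0.8744em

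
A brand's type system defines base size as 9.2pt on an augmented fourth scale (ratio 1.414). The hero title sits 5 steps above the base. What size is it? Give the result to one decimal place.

9.2 × 1.414⁵ = 9.2 × 5.65258 ≈ 52.00

52.0pt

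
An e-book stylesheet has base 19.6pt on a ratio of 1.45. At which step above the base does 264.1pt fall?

1.45ⁿ = 264.1 / 19.6 = 13.4745
n = ln(13.4745) / ln(1.45) = 2.6008 / 0.3716 ≈ 7.00

7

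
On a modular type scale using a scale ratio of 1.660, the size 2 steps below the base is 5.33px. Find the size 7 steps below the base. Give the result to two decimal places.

5.33 ÷ 1.660⁵ = 5.33 ÷ 12.60493 ≈ 0.423

0.42px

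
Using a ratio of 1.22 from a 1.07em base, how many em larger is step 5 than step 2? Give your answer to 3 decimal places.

Step 2: 1.07 × 1.22² = 1.59259em
Step 5: 1.07 × 1.22⁵ = 2.89190em
Difference: 2.89190 − 1.59259 = 1.29931em

1.299em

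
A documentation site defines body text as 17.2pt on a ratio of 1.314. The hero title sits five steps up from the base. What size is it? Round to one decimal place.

67.4pt

Each step on a modular scale multiplies by the ratio, so the size n steps from the base is base × ratioⁿ.
17.2 × 1.314⁵ = 17.2 × 3.91721 ≈ 67.38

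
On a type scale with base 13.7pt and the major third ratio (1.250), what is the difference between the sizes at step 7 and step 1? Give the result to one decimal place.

48.2pt

Step 1: 13.7 × 1.250 = 17.125pt
Step 7: 13.7 × 1.250⁷ = 65.327pt
Difference: 65.327 − 17.125 = 48.202pt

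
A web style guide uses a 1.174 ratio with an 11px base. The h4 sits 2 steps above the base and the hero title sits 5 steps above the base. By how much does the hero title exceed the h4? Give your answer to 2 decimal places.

Step 2: 11.0 × 1.174² = 15.1610px
Step 5: 11.0 × 1.174⁵ = 24.5320px
Difference: 24.5320 − 15.1610 = 9.3710px

9.37px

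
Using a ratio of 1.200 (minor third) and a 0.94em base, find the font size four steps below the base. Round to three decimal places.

Each step on a modular scale multiplies by the ratio, so the size n steps from the base is base × ratioⁿ.
0.94 ÷ 1.200⁴ = 0.94 ÷ 2.07360 ≈ 0.453

0.453em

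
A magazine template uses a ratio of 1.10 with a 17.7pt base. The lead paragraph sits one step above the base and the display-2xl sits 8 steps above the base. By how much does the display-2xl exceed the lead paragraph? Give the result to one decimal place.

18.5pt

Step 1: 17.7 × 1.10 = 19.470pt
Step 8: 17.7 × 1.10⁸ = 37.942pt
Difference: 37.942 − 19.470 = 18.472pt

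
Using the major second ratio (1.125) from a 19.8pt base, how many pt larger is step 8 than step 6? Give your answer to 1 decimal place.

Step 6: 19.8 × 1.125⁶ = 40.140pt
Step 8: 19.8 × 1.125⁸ = 50.803pt
Difference: 50.803 − 40.140 = 10.663pt

10.7pt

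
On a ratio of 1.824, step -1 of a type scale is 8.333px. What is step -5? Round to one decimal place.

0.8px

Moving from step -1 to step -5 is 4 steps down, so divide by r⁴.
8.333 ÷ 1.824⁴ = 8.333 ÷ 11.06877 ≈ 0.753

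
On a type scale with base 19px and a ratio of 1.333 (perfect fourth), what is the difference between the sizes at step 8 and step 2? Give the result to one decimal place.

Step 2: 19.0 × 1.333² = 33.761px
Step 8: 19.0 × 1.333⁸ = 189.406px
Difference: 189.406 − 33.761 = 155.645px

155.6px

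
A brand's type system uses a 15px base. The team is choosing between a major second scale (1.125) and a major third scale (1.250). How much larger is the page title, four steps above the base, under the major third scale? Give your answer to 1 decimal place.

12.6px

Major second: 15.0 × 1.125⁴ = 24.027px
Major third: 15.0 × 1.250⁴ = 36.621px
Difference: 36.621 − 24.027 = 12.594px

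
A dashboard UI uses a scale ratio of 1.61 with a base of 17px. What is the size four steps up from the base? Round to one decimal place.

Every step multiplies by the scale ratio.
17.0 × 1.61⁴ = 17.0 × 6.71898 ≈ 114.22

114.2px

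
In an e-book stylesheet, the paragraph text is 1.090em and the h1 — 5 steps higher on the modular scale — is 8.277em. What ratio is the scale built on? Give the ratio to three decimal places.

r⁵ = 8.277 / 1.090, so r = (8.277/1.090)^(1/5).
r = 7.5936^(1/5) ≈ 1.5000

1.500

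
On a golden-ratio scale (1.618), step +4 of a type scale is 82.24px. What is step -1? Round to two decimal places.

The gap is -1 − (4) = -5 steps, so the factor is 1.618^-5.
82.24 ÷ 1.618⁵ = 82.24 ÷ 11.08901 ≈ 7.416

7.42px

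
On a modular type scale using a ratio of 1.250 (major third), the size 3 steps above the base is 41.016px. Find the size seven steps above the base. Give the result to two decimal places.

Moving from step +3 to step +7 is 4 steps up, so multiply by r⁴.
41.016 × 1.250⁴ = 41.016 × 2.44141 ≈ 100.137

100.14px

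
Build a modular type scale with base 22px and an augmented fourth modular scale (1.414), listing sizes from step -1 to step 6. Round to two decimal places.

15.56px, 22.00px, 31.11px, 43.99px, 62.20px, 87.95px, 124.36px, 175.84px

Step -1: 22.0 ÷ 1.414 = 15.56
Step 0: 22px
Step 1: 22.0 × 1.414 = 31.11
Step 2: 22.0 × 1.414² = 43.99
Step 3: 22.0 × 1.414³ = 62.20
Step 4: 22.0 × 1.414⁴ = 87.95
Step 5: 22.0 × 1.414⁵ = 124.36
Step 6: 22.0 × 1.414⁶ = 175.84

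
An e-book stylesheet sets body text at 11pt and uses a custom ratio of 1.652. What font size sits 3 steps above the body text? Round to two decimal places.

11.0 × 1.652³ = 11.0 × 4.50848 ≈ 49.59

49.59pt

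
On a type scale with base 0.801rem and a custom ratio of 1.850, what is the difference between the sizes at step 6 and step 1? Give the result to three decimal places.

30.630rem

Step 1: 0.801 × 1.850 = 1.48185rem
Step 6: 0.801 × 1.850⁶ = 32.11167rem
Difference: 32.11167 − 1.48185 = 30.62982rem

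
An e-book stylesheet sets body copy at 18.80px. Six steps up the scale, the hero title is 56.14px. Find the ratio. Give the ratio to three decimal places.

The ratio satisfies 18.80 × r⁶ = 56.14, so r = (56.14 / 18.80)^(1/6).
r = 2.9862^(1/6) ≈ 1.2000

1.200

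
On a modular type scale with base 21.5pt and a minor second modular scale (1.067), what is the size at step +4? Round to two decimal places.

27.87pt

21.5 × 1.067⁴ = 21.5 × 1.29616 ≈ 27.87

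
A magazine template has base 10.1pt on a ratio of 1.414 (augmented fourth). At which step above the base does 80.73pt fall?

1.414ⁿ = 80.73 / 10.1 = 7.9931
n = ln(7.9931) / ln(1.414) = 2.0786 / 0.3464 ≈ 6.00

6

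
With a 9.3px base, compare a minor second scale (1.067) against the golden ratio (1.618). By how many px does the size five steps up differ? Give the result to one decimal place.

Minor second: 9.3 × 1.067⁵ = 12.862px
Golden ratio: 9.3 × 1.618⁵ = 103.128px
Difference: 103.128 − 12.862 = 90.266px

90.3px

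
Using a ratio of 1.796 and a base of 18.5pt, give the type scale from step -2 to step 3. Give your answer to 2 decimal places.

Step -2: 18.5 ÷ 1.796² = 5.74
Step -1: 18.5 ÷ 1.796 = 10.30
Step 0: 18.5pt
Step 1: 18.5 × 1.796 = 33.23
Step 2: 18.5 × 1.796² = 59.67
Step 3: 18.5 × 1.796³ = 107.17

5.74pt, 10.30pt, 18.50pt, 33.23pt, 59.67pt, 107.17pt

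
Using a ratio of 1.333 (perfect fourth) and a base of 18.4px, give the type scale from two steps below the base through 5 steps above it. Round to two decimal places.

Step -2: 18.4 ÷ 1.333² = 10.36
Step -1: 18.4 ÷ 1.333 = 13.80
Step 0: 18.4px
Step 1: 18.4 × 1.333 = 24.53
Step 2: 18.4 × 1.333² = 32.69
Step 3: 18.4 × 1.333³ = 43.58
Step 4: 18.4 × 1.333⁴ = 58.09
Step 5: 18.4 × 1.333⁵ = 77.44

10.36px, 13.80px, 18.40px, 24.53px, 32.69px, 43.58px, 58.09px, 77.44px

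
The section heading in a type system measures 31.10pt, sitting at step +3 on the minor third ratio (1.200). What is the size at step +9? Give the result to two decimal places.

Moving from step +3 to step +9 is 6 steps up, so multiply by r⁶.
31.10 × 1.200⁶ = 31.10 × 2.98598 ≈ 92.864

92.86pt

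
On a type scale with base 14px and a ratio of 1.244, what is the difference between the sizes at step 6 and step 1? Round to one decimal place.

34.5px

Step 1: 14.0 × 1.244 = 17.416px
Step 6: 14.0 × 1.244⁶ = 51.886px
Difference: 51.886 − 17.416 = 34.470px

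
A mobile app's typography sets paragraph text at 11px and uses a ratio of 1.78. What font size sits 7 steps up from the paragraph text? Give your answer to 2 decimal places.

11.0 × 1.78⁷ = 11.0 × 56.61611 ≈ 622.78

622.78px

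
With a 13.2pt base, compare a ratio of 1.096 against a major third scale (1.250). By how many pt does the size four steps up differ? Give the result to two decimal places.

At 1.096: 13.2 × 1.096⁴ = 19.0465pt
Major third: 13.2 × 1.250⁴ = 32.2266pt
Difference: 32.2266 − 19.0465 = 13.1801pt

13.18pt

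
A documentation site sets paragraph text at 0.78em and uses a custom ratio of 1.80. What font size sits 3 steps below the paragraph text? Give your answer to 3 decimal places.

0.134em

0.78 ÷ 1.80³ = 0.78 ÷ 5.83200 ≈ 0.134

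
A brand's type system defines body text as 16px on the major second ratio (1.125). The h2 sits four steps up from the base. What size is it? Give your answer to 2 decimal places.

16.0 × 1.125⁴ = 16.0 × 1.60181 ≈ 25.63

25.63px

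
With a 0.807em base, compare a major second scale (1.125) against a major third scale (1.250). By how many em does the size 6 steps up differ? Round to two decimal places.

1.44em

Major second: 0.807 × 1.125⁶ = 1.6360em
Major third: 0.807 × 1.250⁶ = 3.0785em
Difference: 3.0785 − 1.6360 = 1.4425em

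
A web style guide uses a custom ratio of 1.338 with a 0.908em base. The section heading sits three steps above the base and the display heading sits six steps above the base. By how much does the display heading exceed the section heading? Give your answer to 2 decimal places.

Step 3: 0.908 × 1.338³ = 2.1750em
Step 6: 0.908 × 1.338⁶ = 5.2098em
Difference: 5.2098 − 2.1750 = 3.0348em

3.03em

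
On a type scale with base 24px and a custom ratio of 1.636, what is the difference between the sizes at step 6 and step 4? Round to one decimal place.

288.2px

Step 4: 24.0 × 1.636⁴ = 171.927px
Step 6: 24.0 × 1.636⁶ = 460.162px
Difference: 460.162 − 171.927 = 288.235px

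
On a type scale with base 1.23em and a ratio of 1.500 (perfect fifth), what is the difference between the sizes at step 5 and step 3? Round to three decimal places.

5.189em

Step 3: 1.23 × 1.500³ = 4.15125em
Step 5: 1.23 × 1.500⁵ = 9.34031em
Difference: 9.34031 − 4.15125 = 5.18906em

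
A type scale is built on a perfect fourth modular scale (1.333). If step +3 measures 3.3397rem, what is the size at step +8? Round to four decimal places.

14.0559rem

Moving from step +3 to step +8 is 5 steps up, so multiply by r⁵.
3.3397 × 1.333⁵ = 3.3397 × 4.20873 ≈ 14.0559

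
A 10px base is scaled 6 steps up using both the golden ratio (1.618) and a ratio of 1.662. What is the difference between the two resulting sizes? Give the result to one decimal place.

Golden ratio: 10.0 × 1.618⁶ = 179.420px
At 1.662: 10.0 × 1.662⁶ = 210.759px
Difference: 210.759 − 179.420 = 31.339px

31.3px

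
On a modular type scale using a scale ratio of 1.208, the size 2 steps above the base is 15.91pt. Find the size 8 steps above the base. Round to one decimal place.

Moving from step +2 to step +8 is 6 steps up, so multiply by r⁶.
15.91 × 1.208⁶ = 15.91 × 3.10743 ≈ 49.439

49.4pt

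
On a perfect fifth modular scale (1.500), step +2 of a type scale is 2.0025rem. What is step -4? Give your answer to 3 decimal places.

Moving from step +2 to step -4 is 6 steps down, so divide by r⁶.
2.0025 ÷ 1.500⁶ = 2.0025 ÷ 11.39062 ≈ 0.176

0.176rem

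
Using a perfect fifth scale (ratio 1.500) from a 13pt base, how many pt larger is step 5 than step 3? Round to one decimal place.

54.8pt

Step 3: 13.0 × 1.500³ = 43.875pt
Step 5: 13.0 × 1.500⁵ = 98.719pt
Difference: 98.719 − 43.875 = 54.844pt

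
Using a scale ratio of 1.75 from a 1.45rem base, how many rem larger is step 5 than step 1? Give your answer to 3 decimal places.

21.261rem

Step 1: 1.45 × 1.75 = 2.53750rem
Step 5: 1.45 × 1.75⁵ = 23.79897rem
Difference: 23.79897 − 2.53750 = 21.26147rem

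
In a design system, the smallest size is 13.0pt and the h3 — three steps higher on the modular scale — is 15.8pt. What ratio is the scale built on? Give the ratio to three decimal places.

1.067

r³ = 15.8 / 13.0, so r = (15.8/13.0)^(1/3).
r = 1.2154^(1/3) ≈ 1.0672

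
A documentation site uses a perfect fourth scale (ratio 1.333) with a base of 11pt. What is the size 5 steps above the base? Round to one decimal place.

11.0 × 1.333⁵ = 11.0 × 4.20873 ≈ 46.30

46.3pt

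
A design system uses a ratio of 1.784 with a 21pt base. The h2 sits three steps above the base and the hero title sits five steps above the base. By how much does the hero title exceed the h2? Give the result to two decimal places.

260.25pt

Step 3: 21.0 × 1.784³ = 119.2350pt
Step 5: 21.0 × 1.784⁵ = 379.4841pt
Difference: 379.4841 − 119.2350 = 260.2491pt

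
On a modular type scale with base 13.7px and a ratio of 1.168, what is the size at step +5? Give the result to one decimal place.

Each step on a modular scale multiplies by the ratio, so the size n steps from the base is base × ratioⁿ.
13.7 × 1.168⁵ = 13.7 × 2.17377 ≈ 29.78

29.8px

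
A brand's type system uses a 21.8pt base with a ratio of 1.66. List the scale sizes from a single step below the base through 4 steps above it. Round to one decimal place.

13.1pt, 21.8pt, 36.2pt, 60.1pt, 99.7pt, 165.5pt

Step -1: 21.8 ÷ 1.66 = 13.1
Step 0: 21.8pt
Step 1: 21.8 × 1.66 = 36.2
Step 2: 21.8 × 1.66² = 60.1
Step 3: 21.8 × 1.66³ = 99.7
Step 4: 21.8 × 1.66⁴ = 165.5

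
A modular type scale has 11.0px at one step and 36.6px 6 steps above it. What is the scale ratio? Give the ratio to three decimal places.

1.222

The ratio satisfies 11.0 × r⁶ = 36.6, so r = (36.6 / 11.0)^(1/6).
r = 3.3273^(1/6) ≈ 1.2218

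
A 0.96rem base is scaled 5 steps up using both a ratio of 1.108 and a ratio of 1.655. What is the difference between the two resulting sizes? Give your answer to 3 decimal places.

10.316rem

At 1.108: 0.96 × 1.108⁵ = 1.60313rem
At 1.655: 0.96 × 1.655⁵ = 11.91959rem
Difference: 11.91959 − 1.60313 = 10.31646rem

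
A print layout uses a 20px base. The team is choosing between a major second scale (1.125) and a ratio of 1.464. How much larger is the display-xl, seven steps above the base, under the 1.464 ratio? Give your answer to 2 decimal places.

Major second: 20.0 × 1.125⁷ = 45.6139px
At 1.464: 20.0 × 1.464⁷ = 288.2820px
Difference: 288.2820 − 45.6139 = 242.6681px

242.67px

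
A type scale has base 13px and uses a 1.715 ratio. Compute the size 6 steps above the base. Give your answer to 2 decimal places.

Each step on a modular scale multiplies by the ratio, so the size n steps from the base is base × ratioⁿ.
13.0 × 1.715⁶ = 13.0 × 25.44396 ≈ 330.77

330.77px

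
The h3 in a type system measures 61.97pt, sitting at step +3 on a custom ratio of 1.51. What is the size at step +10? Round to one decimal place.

61.97 × 1.51⁷ = 61.97 × 17.89941 ≈ 1109.226

1109.2pt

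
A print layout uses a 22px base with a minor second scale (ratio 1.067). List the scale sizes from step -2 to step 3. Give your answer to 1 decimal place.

Step -2: 22.0 ÷ 1.067² = 19.3
Step -1: 22.0 ÷ 1.067 = 20.6
Step 0: 22px
Step 1: 22.0 × 1.067 = 23.5
Step 2: 22.0 × 1.067² = 25.0
Step 3: 22.0 × 1.067³ = 26.7

19.3px, 20.6px, 22.0px, 23.5px, 25.0px, 26.7px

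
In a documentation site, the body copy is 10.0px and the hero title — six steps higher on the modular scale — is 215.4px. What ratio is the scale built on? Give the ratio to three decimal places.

1.668

The ratio satisfies 10.0 × r⁶ = 215.4, so r = (215.4 / 10.0)^(1/6).
r = 21.5400^(1/6) ≈ 1.6680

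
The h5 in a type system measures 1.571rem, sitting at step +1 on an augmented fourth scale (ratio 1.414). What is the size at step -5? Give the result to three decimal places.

1.571 ÷ 1.414⁶ = 1.571 ÷ 7.99275 ≈ 0.197

0.197rem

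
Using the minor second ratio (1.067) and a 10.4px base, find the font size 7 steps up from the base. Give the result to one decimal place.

16.4px

10.4 × 1.067⁷ = 10.4 × 1.57453 ≈ 16.38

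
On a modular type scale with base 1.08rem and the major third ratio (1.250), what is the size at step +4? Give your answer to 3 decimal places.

A modular type scale is a geometric sequence: sizeₙ = base × rⁿ.
1.08 × 1.250⁴ = 1.08 × 2.44141 ≈ 2.637

2.637rem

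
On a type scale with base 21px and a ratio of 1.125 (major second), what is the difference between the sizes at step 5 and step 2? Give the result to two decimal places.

Step 2: 21.0 × 1.125² = 26.5781px
Step 5: 21.0 × 1.125⁵ = 37.8427px
Difference: 37.8427 − 26.5781 = 11.2646px

11.26px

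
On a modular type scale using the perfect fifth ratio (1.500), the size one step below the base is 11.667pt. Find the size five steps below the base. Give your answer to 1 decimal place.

11.667 ÷ 1.500⁴ = 11.667 ÷ 5.06250 ≈ 2.305

2.3pt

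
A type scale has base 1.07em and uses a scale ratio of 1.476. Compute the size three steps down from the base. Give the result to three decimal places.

0.333em

A modular type scale is a geometric sequence: sizeₙ = base × rⁿ.
1.07 ÷ 1.476³ = 1.07 ÷ 3.21558 ≈ 0.333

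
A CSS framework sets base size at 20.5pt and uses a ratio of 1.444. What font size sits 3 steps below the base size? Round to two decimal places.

A modular type scale is a geometric sequence: sizeₙ = base × rⁿ.
20.5 ÷ 1.444³ = 20.5 ÷ 3.01094 ≈ 6.81

6.81pt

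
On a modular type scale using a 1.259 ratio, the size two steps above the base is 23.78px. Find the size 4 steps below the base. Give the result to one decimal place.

23.78 ÷ 1.259⁶ = 23.78 ÷ 3.98249 ≈ 5.971

6.0px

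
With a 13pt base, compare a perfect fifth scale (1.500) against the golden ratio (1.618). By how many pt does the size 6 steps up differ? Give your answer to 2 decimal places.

Perfect fifth: 13.0 × 1.500⁶ = 148.0781pt
Golden ratio: 13.0 × 1.618⁶ = 233.2461pt
Difference: 233.2461 − 148.0781 = 85.1680pt

85.17pt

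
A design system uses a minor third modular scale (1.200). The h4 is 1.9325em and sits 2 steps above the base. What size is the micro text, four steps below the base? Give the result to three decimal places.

0.647em

Moving from step +2 to step -4 is 6 steps down, so divide by r⁶.
1.9325 ÷ 1.200⁶ = 1.9325 ÷ 2.98598 ≈ 0.647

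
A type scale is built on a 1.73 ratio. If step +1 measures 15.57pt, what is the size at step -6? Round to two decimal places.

Moving from step +1 to step -6 is 7 steps down, so divide by r⁷.
15.57 ÷ 1.73⁷ = 15.57 ÷ 46.37914 ≈ 0.336

0.34pt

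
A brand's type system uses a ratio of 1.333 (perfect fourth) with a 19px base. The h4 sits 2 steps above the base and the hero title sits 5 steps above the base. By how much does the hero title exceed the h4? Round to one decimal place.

46.2px

Step 2: 19.0 × 1.333² = 33.761px
Step 5: 19.0 × 1.333⁵ = 79.966px
Difference: 79.966 − 33.761 = 46.205px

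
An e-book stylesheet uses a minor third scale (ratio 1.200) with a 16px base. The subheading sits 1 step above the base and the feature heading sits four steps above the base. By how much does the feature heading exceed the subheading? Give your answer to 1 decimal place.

Step 1: 16.0 × 1.200 = 19.200px
Step 4: 16.0 × 1.200⁴ = 33.178px
Difference: 33.178 − 19.200 = 13.978px

14.0px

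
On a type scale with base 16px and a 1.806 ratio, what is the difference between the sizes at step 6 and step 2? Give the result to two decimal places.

502.98px

Step 2: 16.0 × 1.806² = 52.1862px
Step 6: 16.0 × 1.806⁶ = 555.1706px
Difference: 555.1706 − 52.1862 = 502.9844px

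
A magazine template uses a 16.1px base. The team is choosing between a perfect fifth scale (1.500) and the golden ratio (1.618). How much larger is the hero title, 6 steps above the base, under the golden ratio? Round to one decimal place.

105.5px

Perfect fifth: 16.1 × 1.500⁶ = 183.389px
Golden ratio: 16.1 × 1.618⁶ = 288.866px
Difference: 288.866 − 183.389 = 105.477px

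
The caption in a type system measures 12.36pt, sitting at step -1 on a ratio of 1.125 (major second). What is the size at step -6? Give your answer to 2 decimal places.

12.36 ÷ 1.125⁵ = 12.36 ÷ 1.80203 ≈ 6.859

6.86pt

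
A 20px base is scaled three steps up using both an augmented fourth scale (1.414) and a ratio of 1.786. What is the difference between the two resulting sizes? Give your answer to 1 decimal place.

57.4px

Augmented fourth: 20.0 × 1.414³ = 56.543px
At 1.786: 20.0 × 1.786³ = 113.940px
Difference: 113.940 − 56.543 = 57.397px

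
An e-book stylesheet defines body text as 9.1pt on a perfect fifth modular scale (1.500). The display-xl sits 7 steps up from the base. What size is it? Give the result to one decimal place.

155.5pt

9.1 × 1.500⁷ = 9.1 × 17.08594 ≈ 155.48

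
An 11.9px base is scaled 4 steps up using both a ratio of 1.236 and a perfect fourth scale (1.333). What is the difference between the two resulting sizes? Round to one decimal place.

At 1.236: 11.9 × 1.236⁴ = 27.773px
Perfect fourth: 11.9 × 1.333⁴ = 37.572px
Difference: 37.572 − 27.773 = 9.799px

9.8px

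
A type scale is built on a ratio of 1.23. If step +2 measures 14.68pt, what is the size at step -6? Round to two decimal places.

2.80pt

14.68 ÷ 1.23⁸ = 14.68 ÷ 5.23891 ≈ 2.802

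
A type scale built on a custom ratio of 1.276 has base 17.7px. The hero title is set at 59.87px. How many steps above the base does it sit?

1.276ⁿ = 59.87 / 17.7 = 3.3825
n = ln(3.3825) / ln(1.276) = 1.2186 / 0.2437 ≈ 5.00

5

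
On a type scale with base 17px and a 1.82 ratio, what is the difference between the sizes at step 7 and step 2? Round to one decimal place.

Step 2: 17.0 × 1.82² = 56.311px
Step 7: 17.0 × 1.82⁷ = 1124.472px
Difference: 1124.472 − 56.311 = 1068.161px

1068.2px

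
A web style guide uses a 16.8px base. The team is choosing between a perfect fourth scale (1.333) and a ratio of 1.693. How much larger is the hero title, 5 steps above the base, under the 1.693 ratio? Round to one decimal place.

Perfect fourth: 16.8 × 1.333⁵ = 70.707px
At 1.693: 16.8 × 1.693⁵ = 233.665px
Difference: 233.665 − 70.707 = 162.958px

163.0px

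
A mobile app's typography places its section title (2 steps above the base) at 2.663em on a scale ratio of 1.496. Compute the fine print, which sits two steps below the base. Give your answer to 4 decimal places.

0.5317em

Moving from step +2 to step -2 is 4 steps down, so divide by r⁴.
2.663 ÷ 1.496⁴ = 2.663 ÷ 5.00872 ≈ 0.5317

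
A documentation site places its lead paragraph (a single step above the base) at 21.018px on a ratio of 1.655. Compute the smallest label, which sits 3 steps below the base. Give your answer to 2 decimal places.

2.80px

Moving from step +1 to step -3 is 4 steps down, so divide by r⁴.
21.018 ÷ 1.655⁴ = 21.018 ÷ 7.50226 ≈ 2.802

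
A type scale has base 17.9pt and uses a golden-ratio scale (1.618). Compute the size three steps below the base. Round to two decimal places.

Each step on a modular scale multiplies by the ratio, so the size n steps from the base is base × ratioⁿ.
17.9 ÷ 1.618³ = 17.9 ÷ 4.23580 ≈ 4.23

4.23pt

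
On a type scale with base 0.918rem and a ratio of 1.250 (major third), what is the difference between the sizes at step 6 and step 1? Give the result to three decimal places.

Step 1: 0.918 × 1.250 = 1.14750rem
Step 6: 0.918 × 1.250⁶ = 3.50189rem
Difference: 3.50189 − 1.14750 = 2.35439rem

2.354rem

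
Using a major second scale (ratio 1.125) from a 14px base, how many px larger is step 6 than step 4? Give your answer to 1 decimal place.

Step 4: 14.0 × 1.125⁴ = 22.425px
Step 6: 14.0 × 1.125⁶ = 28.382px
Difference: 28.382 − 22.425 = 5.957px

6.0px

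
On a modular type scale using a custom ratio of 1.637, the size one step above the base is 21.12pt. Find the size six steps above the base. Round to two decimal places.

Moving from step +1 to step +6 is 5 steps up, so multiply by r⁵.
21.12 × 1.637⁵ = 21.12 × 11.75556 ≈ 248.277

248.28pt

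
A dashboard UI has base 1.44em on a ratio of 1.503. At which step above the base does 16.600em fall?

1.503ⁿ = 16.600 / 1.44 = 11.5278
n = ln(11.5278) / ln(1.503) = 2.4448 / 0.4075 ≈ 6.00

6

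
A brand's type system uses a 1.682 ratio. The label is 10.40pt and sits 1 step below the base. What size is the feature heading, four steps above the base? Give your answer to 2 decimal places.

10.40 × 1.682⁵ = 10.40 × 13.46263 ≈ 140.011

140.01pt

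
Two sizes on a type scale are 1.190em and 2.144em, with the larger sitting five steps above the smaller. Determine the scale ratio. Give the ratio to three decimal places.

1.125

r⁵ = 2.144 / 1.190, so r = (2.144/1.190)^(1/5).
r = 1.8017^(1/5) ≈ 1.1250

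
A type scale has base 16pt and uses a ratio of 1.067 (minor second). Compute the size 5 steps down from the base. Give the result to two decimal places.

11.57pt

16.0 ÷ 1.067⁵ = 16.0 ÷ 1.38300 ≈ 11.57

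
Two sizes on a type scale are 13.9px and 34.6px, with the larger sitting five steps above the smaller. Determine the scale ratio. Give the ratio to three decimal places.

1.200

r⁵ = 34.6 / 13.9, so r = (34.6/13.9)^(1/5).
r = 2.4892^(1/5) ≈ 1.2001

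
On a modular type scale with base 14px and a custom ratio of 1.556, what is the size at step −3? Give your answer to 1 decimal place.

Each step on a modular scale multiplies by the ratio, so the size n steps from the base is base × ratioⁿ.
14.0 ÷ 1.556³ = 14.0 ÷ 3.76729 ≈ 3.72

3.7px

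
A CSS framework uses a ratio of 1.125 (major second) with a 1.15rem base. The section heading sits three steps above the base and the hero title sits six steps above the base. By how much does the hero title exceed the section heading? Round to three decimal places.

Step 3: 1.15 × 1.125³ = 1.63740rem
Step 6: 1.15 × 1.125⁶ = 2.33138rem
Difference: 2.33138 − 1.63740 = 0.69398rem

0.694rem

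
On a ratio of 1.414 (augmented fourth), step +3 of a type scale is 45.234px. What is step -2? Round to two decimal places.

45.234 ÷ 1.414⁵ = 45.234 ÷ 5.65258 ≈ 8.002

8.00px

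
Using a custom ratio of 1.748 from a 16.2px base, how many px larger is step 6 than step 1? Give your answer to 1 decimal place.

Step 1: 16.2 × 1.748 = 28.318px
Step 6: 16.2 × 1.748⁶ = 462.129px
Difference: 462.129 − 28.318 = 433.811px

433.8px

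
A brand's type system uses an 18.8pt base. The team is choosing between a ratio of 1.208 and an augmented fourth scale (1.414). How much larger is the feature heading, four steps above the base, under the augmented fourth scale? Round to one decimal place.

At 1.208: 18.8 × 1.208⁴ = 40.034pt
Augmented fourth: 18.8 × 1.414⁴ = 75.155pt
Difference: 75.155 − 40.034 = 35.121pt

35.1pt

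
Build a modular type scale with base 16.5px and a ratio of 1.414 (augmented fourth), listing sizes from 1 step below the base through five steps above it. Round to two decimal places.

11.67px, 16.50px, 23.33px, 32.99px, 46.65px, 65.96px, 93.27px

Step -1: 16.5 ÷ 1.414 = 11.67
Step 0: 16.5px
Step 1: 16.5 × 1.414 = 23.33
Step 2: 16.5 × 1.414² = 32.99
Step 3: 16.5 × 1.414³ = 46.65
Step 4: 16.5 × 1.414⁴ = 65.96
Step 5: 16.5 × 1.414⁵ = 93.27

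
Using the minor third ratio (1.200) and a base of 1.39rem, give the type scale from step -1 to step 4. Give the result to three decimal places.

Step -1: 1.39 ÷ 1.200 = 1.158
Step 0: 1.39rem
Step 1: 1.39 × 1.200 = 1.668
Step 2: 1.39 × 1.200² = 2.002
Step 3: 1.39 × 1.200³ = 2.402
Step 4: 1.39 × 1.200⁴ = 2.882

1.158rem, 1.390rem, 1.668rem, 2.002rem, 2.402rem, 2.882rem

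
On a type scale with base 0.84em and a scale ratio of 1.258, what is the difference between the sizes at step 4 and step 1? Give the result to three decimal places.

Step 1: 0.84 × 1.258 = 1.05672em
Step 4: 0.84 × 1.258⁴ = 2.10379em
Difference: 2.10379 − 1.05672 = 1.04707em

1.047em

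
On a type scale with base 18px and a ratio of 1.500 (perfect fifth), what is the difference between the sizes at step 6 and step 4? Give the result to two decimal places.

113.91px

Step 4: 18.0 × 1.500⁴ = 91.1250px
Step 6: 18.0 × 1.500⁶ = 205.0312px
Difference: 205.0312 − 91.1250 = 113.9062px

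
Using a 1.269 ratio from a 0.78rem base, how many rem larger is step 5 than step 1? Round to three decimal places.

1.577rem

Step 1: 0.78 × 1.269 = 0.98982rem
Step 5: 0.78 × 1.269⁵ = 2.56686rem
Difference: 2.56686 − 0.98982 = 1.57704rem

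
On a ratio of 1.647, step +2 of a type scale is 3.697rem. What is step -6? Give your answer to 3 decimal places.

3.697 ÷ 1.647⁸ = 3.697 ÷ 54.14381 ≈ 0.068

0.068rem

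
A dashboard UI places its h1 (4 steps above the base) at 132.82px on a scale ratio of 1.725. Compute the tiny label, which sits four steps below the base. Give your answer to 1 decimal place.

The gap is -4 − (4) = -8 steps, so the factor is 1.725^-8.
132.82 ÷ 1.725⁸ = 132.82 ÷ 78.39941 ≈ 1.694

1.7px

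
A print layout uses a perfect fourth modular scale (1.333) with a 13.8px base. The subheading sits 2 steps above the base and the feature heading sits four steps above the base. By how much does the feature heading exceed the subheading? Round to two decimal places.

Step 2: 13.8 × 1.333² = 24.5211px
Step 4: 13.8 × 1.333⁴ = 43.5712px
Difference: 43.5712 − 24.5211 = 19.0501px

19.05px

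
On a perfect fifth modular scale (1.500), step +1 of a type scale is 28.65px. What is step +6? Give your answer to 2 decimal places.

217.56px

The gap is 6 − (1) = 5 steps, so the factor is 1.500^5.
28.65 × 1.500⁵ = 28.65 × 7.59375 ≈ 217.561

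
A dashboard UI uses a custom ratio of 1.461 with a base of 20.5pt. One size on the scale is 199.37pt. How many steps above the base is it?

1.461ⁿ = 199.37 / 20.5 = 9.7254
n = ln(9.7254) / ln(1.461) = 2.2747 / 0.3791 ≈ 6.00

6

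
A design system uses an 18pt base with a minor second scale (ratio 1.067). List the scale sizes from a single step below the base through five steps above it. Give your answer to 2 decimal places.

Step -1: 18.0 ÷ 1.067 = 16.87
Step 0: 18pt
Step 1: 18.0 × 1.067 = 19.21
Step 2: 18.0 × 1.067² = 20.49
Step 3: 18.0 × 1.067³ = 21.87
Step 4: 18.0 × 1.067⁴ = 23.33
Step 5: 18.0 × 1.067⁵ = 24.89

16.87pt, 18.00pt, 19.21pt, 20.49pt, 21.87pt, 23.33pt, 24.89pt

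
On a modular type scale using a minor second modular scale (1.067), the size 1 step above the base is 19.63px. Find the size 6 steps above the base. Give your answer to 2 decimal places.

19.63 × 1.067⁵ = 19.63 × 1.38300 ≈ 27.148

27.15px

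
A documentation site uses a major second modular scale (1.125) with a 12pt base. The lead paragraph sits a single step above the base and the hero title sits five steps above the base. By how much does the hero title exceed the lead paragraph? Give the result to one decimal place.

Step 1: 12.0 × 1.125 = 13.500pt
Step 5: 12.0 × 1.125⁵ = 21.624pt
Difference: 21.624 − 13.500 = 8.124pt

8.1pt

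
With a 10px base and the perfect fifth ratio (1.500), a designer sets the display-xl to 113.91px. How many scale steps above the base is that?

6

1.500ⁿ = 113.91 / 10 = 11.3910
n = ln(11.3910) / ln(1.500) = 2.4328 / 0.4055 ≈ 6.00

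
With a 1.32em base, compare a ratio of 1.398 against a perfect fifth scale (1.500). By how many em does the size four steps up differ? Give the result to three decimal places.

At 1.398: 1.32 × 1.398⁴ = 5.04200em
Perfect fifth: 1.32 × 1.500⁴ = 6.68250em
Difference: 6.68250 − 5.04200 = 1.64050em

1.641em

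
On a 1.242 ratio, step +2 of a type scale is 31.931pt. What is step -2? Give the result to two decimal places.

Moving from step +2 to step -2 is 4 steps down, so divide by r⁴.
31.931 ÷ 1.242⁴ = 31.931 ÷ 2.37950 ≈ 13.419

13.42pt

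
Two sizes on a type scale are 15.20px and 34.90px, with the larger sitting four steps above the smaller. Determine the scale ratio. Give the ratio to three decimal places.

1.231

r⁴ = 34.90 / 15.20, so r = (34.90/15.20)^(1/4).
r = 2.2961^(1/4) ≈ 1.2310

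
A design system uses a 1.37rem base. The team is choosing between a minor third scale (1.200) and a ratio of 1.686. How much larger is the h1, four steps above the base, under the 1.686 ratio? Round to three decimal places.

Minor third: 1.37 × 1.200⁴ = 2.84083rem
At 1.686: 1.37 × 1.686⁴ = 11.07008rem
Difference: 11.07008 − 2.84083 = 8.22925rem

8.229rem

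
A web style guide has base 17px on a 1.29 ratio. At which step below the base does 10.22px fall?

1.29ⁿ = 17 / 10.22 = 1.6634
n = ln(1.6634) / ln(1.29) = 0.5089 / 0.2546 ≈ 2.00

2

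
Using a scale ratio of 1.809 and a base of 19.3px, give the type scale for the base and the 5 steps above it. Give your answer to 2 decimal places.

19.30px, 34.91px, 63.16px, 114.25px, 206.69px, 373.90px

Step 0: 19.3px
Step 1: 19.3 × 1.809 = 34.91
Step 2: 19.3 × 1.809² = 63.16
Step 3: 19.3 × 1.809³ = 114.25
Step 4: 19.3 × 1.809⁴ = 206.69
Step 5: 19.3 × 1.809⁵ = 373.90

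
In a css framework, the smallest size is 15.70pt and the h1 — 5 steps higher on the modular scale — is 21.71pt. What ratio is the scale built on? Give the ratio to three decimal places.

The ratio satisfies 15.70 × r⁵ = 21.71, so r = (21.71 / 15.70)^(1/5).
r = 1.3828^(1/5) ≈ 1.0670

1.067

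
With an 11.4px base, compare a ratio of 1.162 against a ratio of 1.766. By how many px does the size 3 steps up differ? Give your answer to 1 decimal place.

At 1.162: 11.4 × 1.162³ = 17.886px
At 1.766: 11.4 × 1.766³ = 62.788px
Difference: 62.788 − 17.886 = 44.902px

44.9px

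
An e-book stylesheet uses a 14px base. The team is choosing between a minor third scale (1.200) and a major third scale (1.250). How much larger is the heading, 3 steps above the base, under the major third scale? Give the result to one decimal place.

3.2px

Minor third: 14.0 × 1.200³ = 24.192px
Major third: 14.0 × 1.250³ = 27.344px
Difference: 27.344 − 24.192 = 3.152px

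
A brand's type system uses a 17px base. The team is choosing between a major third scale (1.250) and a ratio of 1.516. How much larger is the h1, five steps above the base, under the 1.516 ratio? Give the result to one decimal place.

84.2px

Major third: 17.0 × 1.250⁵ = 51.880px
At 1.516: 17.0 × 1.516⁵ = 136.127px
Difference: 136.127 − 51.880 = 84.247px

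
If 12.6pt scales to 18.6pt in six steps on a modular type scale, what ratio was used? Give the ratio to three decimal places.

1.067

r⁶ = 18.6 / 12.6, so r = (18.6/12.6)^(1/6).
r = 1.4762^(1/6) ≈ 1.0671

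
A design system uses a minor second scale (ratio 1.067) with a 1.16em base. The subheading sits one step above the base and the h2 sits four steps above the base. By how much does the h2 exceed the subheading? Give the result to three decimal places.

0.266em

Step 1: 1.16 × 1.067 = 1.23772em
Step 4: 1.16 × 1.067⁴ = 1.50354em
Difference: 1.50354 − 1.23772 = 0.26582em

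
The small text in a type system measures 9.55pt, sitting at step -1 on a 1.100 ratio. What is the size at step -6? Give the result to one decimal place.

5.9pt

9.55 ÷ 1.100⁵ = 9.55 ÷ 1.61051 ≈ 5.930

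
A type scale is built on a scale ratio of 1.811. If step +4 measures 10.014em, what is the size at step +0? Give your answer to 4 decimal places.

0.9310em

The gap is 0 − (4) = -4 steps, so the factor is 1.811^-4.
10.014 ÷ 1.811⁴ = 10.014 ÷ 10.75657 ≈ 0.9310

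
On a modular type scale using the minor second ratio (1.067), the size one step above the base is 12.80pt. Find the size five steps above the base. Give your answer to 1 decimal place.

16.6pt

The gap is 5 − (1) = 4 steps, so the factor is 1.067^4.
12.80 × 1.067⁴ = 12.80 × 1.29616 ≈ 16.591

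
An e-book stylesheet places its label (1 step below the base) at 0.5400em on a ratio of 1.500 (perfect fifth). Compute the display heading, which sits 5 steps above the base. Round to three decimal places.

6.151em

Moving from step -1 to step +5 is 6 steps up, so multiply by r⁶.
0.5400 × 1.500⁶ = 0.5400 × 11.39062 ≈ 6.151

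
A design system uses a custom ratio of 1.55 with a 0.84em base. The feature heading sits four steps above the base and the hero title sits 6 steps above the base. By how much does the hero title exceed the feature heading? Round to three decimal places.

6.800em

Step 4: 0.84 × 1.55⁴ = 4.84849em
Step 6: 0.84 × 1.55⁶ = 11.64849em
Difference: 11.64849 − 4.84849 = 6.80000em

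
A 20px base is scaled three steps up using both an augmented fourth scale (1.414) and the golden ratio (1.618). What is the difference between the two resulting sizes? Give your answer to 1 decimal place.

Augmented fourth: 20.0 × 1.414³ = 56.543px
Golden ratio: 20.0 × 1.618³ = 84.716px
Difference: 84.716 − 56.543 = 28.173px

28.2px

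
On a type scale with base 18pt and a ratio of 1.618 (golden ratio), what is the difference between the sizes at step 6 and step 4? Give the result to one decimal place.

199.6pt

Step 4: 18.0 × 1.618⁴ = 123.363pt
Step 6: 18.0 × 1.618⁶ = 322.956pt
Difference: 322.956 − 123.363 = 199.593pt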